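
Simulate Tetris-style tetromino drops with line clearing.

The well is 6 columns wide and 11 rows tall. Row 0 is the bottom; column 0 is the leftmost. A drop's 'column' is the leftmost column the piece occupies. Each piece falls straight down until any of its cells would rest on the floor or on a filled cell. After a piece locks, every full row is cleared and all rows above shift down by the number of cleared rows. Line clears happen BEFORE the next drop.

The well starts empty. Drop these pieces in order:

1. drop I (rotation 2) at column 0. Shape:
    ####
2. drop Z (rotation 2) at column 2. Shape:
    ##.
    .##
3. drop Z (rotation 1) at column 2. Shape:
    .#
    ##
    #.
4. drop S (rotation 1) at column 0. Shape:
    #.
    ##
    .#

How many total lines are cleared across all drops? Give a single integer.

Answer: 0

Derivation:
Drop 1: I rot2 at col 0 lands with bottom-row=0; cleared 0 line(s) (total 0); column heights now [1 1 1 1 0 0], max=1
Drop 2: Z rot2 at col 2 lands with bottom-row=1; cleared 0 line(s) (total 0); column heights now [1 1 3 3 2 0], max=3
Drop 3: Z rot1 at col 2 lands with bottom-row=3; cleared 0 line(s) (total 0); column heights now [1 1 5 6 2 0], max=6
Drop 4: S rot1 at col 0 lands with bottom-row=1; cleared 0 line(s) (total 0); column heights now [4 3 5 6 2 0], max=6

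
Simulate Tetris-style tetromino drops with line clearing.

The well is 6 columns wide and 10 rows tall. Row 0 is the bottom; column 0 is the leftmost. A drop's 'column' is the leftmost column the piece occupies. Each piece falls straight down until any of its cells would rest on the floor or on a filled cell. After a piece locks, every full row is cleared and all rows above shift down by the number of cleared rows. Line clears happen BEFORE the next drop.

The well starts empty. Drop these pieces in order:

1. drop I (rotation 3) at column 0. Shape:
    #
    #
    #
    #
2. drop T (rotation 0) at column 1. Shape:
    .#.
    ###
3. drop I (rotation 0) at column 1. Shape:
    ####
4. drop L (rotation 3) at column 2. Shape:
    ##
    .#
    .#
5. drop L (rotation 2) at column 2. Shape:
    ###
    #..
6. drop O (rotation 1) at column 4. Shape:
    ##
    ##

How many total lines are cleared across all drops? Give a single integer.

Drop 1: I rot3 at col 0 lands with bottom-row=0; cleared 0 line(s) (total 0); column heights now [4 0 0 0 0 0], max=4
Drop 2: T rot0 at col 1 lands with bottom-row=0; cleared 0 line(s) (total 0); column heights now [4 1 2 1 0 0], max=4
Drop 3: I rot0 at col 1 lands with bottom-row=2; cleared 0 line(s) (total 0); column heights now [4 3 3 3 3 0], max=4
Drop 4: L rot3 at col 2 lands with bottom-row=3; cleared 0 line(s) (total 0); column heights now [4 3 6 6 3 0], max=6
Drop 5: L rot2 at col 2 lands with bottom-row=6; cleared 0 line(s) (total 0); column heights now [4 3 8 8 8 0], max=8
Drop 6: O rot1 at col 4 lands with bottom-row=8; cleared 0 line(s) (total 0); column heights now [4 3 8 8 10 10], max=10

Answer: 0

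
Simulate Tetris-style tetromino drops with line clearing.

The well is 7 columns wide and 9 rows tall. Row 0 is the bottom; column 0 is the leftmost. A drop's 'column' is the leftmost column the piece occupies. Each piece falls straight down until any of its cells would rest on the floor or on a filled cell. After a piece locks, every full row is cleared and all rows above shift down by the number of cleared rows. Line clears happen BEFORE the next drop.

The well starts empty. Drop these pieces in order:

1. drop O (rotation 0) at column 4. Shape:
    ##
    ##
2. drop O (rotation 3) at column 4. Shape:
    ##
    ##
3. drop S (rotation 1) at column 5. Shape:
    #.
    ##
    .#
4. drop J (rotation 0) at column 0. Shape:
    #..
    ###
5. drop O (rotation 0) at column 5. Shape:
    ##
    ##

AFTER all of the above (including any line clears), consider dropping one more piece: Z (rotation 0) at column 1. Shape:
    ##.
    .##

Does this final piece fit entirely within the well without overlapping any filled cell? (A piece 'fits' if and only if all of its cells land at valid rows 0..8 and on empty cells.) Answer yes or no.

Drop 1: O rot0 at col 4 lands with bottom-row=0; cleared 0 line(s) (total 0); column heights now [0 0 0 0 2 2 0], max=2
Drop 2: O rot3 at col 4 lands with bottom-row=2; cleared 0 line(s) (total 0); column heights now [0 0 0 0 4 4 0], max=4
Drop 3: S rot1 at col 5 lands with bottom-row=3; cleared 0 line(s) (total 0); column heights now [0 0 0 0 4 6 5], max=6
Drop 4: J rot0 at col 0 lands with bottom-row=0; cleared 0 line(s) (total 0); column heights now [2 1 1 0 4 6 5], max=6
Drop 5: O rot0 at col 5 lands with bottom-row=6; cleared 0 line(s) (total 0); column heights now [2 1 1 0 4 8 8], max=8
Test piece Z rot0 at col 1 (width 3): heights before test = [2 1 1 0 4 8 8]; fits = True

Answer: yes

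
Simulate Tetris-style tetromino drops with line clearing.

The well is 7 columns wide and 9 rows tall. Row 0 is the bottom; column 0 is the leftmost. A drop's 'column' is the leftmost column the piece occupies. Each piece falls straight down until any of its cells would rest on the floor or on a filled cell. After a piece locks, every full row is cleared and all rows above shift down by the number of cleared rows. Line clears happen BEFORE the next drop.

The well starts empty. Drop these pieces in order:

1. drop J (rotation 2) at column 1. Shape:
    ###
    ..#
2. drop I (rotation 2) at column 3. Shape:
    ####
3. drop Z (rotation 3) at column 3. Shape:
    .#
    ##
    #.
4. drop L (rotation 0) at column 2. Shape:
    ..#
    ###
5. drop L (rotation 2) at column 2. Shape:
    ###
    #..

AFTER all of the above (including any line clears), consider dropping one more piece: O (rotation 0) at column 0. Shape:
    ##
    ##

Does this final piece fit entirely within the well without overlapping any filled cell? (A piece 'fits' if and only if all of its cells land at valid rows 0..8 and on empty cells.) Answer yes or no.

Drop 1: J rot2 at col 1 lands with bottom-row=0; cleared 0 line(s) (total 0); column heights now [0 2 2 2 0 0 0], max=2
Drop 2: I rot2 at col 3 lands with bottom-row=2; cleared 0 line(s) (total 0); column heights now [0 2 2 3 3 3 3], max=3
Drop 3: Z rot3 at col 3 lands with bottom-row=3; cleared 0 line(s) (total 0); column heights now [0 2 2 5 6 3 3], max=6
Drop 4: L rot0 at col 2 lands with bottom-row=6; cleared 0 line(s) (total 0); column heights now [0 2 7 7 8 3 3], max=8
Drop 5: L rot2 at col 2 lands with bottom-row=7; cleared 0 line(s) (total 0); column heights now [0 2 9 9 9 3 3], max=9
Test piece O rot0 at col 0 (width 2): heights before test = [0 2 9 9 9 3 3]; fits = True

Answer: yes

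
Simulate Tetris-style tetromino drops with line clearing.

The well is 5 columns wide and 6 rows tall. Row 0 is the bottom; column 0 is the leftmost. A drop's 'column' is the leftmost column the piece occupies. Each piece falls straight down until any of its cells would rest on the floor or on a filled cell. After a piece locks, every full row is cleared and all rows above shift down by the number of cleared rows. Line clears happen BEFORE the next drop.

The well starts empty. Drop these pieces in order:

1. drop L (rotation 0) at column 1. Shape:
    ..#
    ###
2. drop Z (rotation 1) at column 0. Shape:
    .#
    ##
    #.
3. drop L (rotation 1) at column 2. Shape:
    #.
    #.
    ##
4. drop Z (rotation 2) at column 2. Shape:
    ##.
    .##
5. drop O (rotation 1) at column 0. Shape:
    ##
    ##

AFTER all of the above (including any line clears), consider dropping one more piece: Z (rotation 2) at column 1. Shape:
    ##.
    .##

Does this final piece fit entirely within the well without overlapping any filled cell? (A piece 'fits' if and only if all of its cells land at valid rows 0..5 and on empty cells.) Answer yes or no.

Drop 1: L rot0 at col 1 lands with bottom-row=0; cleared 0 line(s) (total 0); column heights now [0 1 1 2 0], max=2
Drop 2: Z rot1 at col 0 lands with bottom-row=0; cleared 0 line(s) (total 0); column heights now [2 3 1 2 0], max=3
Drop 3: L rot1 at col 2 lands with bottom-row=2; cleared 0 line(s) (total 0); column heights now [2 3 5 3 0], max=5
Drop 4: Z rot2 at col 2 lands with bottom-row=4; cleared 0 line(s) (total 0); column heights now [2 3 6 6 5], max=6
Drop 5: O rot1 at col 0 lands with bottom-row=3; cleared 1 line(s) (total 1); column heights now [4 4 5 5 0], max=5
Test piece Z rot2 at col 1 (width 3): heights before test = [4 4 5 5 0]; fits = False

Answer: no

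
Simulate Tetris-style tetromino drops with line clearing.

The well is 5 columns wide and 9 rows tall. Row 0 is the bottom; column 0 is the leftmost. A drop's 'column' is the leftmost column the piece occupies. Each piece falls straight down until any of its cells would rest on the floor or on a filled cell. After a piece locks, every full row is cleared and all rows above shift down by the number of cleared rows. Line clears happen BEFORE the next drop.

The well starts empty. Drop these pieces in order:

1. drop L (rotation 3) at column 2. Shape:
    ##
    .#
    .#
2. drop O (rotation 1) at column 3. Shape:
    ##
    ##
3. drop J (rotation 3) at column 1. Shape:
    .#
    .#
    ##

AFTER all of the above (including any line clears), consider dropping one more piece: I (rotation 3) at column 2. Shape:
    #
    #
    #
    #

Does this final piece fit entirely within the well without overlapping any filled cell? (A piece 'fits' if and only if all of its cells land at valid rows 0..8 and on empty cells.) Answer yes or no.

Answer: no

Derivation:
Drop 1: L rot3 at col 2 lands with bottom-row=0; cleared 0 line(s) (total 0); column heights now [0 0 3 3 0], max=3
Drop 2: O rot1 at col 3 lands with bottom-row=3; cleared 0 line(s) (total 0); column heights now [0 0 3 5 5], max=5
Drop 3: J rot3 at col 1 lands with bottom-row=3; cleared 0 line(s) (total 0); column heights now [0 4 6 5 5], max=6
Test piece I rot3 at col 2 (width 1): heights before test = [0 4 6 5 5]; fits = False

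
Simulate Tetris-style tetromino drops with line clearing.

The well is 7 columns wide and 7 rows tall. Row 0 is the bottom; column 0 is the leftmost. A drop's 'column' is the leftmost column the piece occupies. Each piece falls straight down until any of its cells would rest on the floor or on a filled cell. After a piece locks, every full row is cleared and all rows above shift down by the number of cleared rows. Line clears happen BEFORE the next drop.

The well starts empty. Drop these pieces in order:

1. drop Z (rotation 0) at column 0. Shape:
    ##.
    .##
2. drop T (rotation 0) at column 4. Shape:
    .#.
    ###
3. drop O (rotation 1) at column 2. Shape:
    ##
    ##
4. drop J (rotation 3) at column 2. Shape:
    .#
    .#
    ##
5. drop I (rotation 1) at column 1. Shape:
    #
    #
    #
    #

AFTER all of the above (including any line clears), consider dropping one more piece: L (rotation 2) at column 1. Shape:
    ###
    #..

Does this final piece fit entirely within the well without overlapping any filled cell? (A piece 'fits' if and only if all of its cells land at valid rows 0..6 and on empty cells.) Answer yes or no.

Answer: no

Derivation:
Drop 1: Z rot0 at col 0 lands with bottom-row=0; cleared 0 line(s) (total 0); column heights now [2 2 1 0 0 0 0], max=2
Drop 2: T rot0 at col 4 lands with bottom-row=0; cleared 0 line(s) (total 0); column heights now [2 2 1 0 1 2 1], max=2
Drop 3: O rot1 at col 2 lands with bottom-row=1; cleared 0 line(s) (total 0); column heights now [2 2 3 3 1 2 1], max=3
Drop 4: J rot3 at col 2 lands with bottom-row=3; cleared 0 line(s) (total 0); column heights now [2 2 4 6 1 2 1], max=6
Drop 5: I rot1 at col 1 lands with bottom-row=2; cleared 0 line(s) (total 0); column heights now [2 6 4 6 1 2 1], max=6
Test piece L rot2 at col 1 (width 3): heights before test = [2 6 4 6 1 2 1]; fits = False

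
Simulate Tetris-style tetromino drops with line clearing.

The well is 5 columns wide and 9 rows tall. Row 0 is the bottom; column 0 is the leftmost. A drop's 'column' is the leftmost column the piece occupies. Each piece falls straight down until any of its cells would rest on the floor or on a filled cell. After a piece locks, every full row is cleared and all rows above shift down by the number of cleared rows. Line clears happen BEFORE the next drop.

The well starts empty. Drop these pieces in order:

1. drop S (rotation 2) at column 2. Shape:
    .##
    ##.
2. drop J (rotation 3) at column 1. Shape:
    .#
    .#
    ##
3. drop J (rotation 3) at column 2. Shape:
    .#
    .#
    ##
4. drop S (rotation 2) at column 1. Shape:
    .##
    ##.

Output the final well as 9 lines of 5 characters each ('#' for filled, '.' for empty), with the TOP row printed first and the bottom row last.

Drop 1: S rot2 at col 2 lands with bottom-row=0; cleared 0 line(s) (total 0); column heights now [0 0 1 2 2], max=2
Drop 2: J rot3 at col 1 lands with bottom-row=1; cleared 0 line(s) (total 0); column heights now [0 2 4 2 2], max=4
Drop 3: J rot3 at col 2 lands with bottom-row=4; cleared 0 line(s) (total 0); column heights now [0 2 5 7 2], max=7
Drop 4: S rot2 at col 1 lands with bottom-row=6; cleared 0 line(s) (total 0); column heights now [0 7 8 8 2], max=8

Answer: .....
..##.
.###.
...#.
..##.
..#..
..#..
.####
..##.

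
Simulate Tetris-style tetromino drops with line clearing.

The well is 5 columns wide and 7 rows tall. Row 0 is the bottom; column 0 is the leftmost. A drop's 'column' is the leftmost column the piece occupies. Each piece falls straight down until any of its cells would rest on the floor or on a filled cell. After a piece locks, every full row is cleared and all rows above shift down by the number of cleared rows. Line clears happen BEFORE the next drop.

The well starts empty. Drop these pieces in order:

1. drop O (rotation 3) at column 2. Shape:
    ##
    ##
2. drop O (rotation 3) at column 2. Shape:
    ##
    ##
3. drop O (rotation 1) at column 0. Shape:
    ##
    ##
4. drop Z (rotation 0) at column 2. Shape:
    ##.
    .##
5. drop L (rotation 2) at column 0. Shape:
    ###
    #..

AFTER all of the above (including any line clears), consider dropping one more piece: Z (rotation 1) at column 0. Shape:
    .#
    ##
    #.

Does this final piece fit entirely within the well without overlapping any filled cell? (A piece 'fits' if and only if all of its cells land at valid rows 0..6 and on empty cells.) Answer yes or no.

Drop 1: O rot3 at col 2 lands with bottom-row=0; cleared 0 line(s) (total 0); column heights now [0 0 2 2 0], max=2
Drop 2: O rot3 at col 2 lands with bottom-row=2; cleared 0 line(s) (total 0); column heights now [0 0 4 4 0], max=4
Drop 3: O rot1 at col 0 lands with bottom-row=0; cleared 0 line(s) (total 0); column heights now [2 2 4 4 0], max=4
Drop 4: Z rot0 at col 2 lands with bottom-row=4; cleared 0 line(s) (total 0); column heights now [2 2 6 6 5], max=6
Drop 5: L rot2 at col 0 lands with bottom-row=5; cleared 0 line(s) (total 0); column heights now [7 7 7 6 5], max=7
Test piece Z rot1 at col 0 (width 2): heights before test = [7 7 7 6 5]; fits = False

Answer: no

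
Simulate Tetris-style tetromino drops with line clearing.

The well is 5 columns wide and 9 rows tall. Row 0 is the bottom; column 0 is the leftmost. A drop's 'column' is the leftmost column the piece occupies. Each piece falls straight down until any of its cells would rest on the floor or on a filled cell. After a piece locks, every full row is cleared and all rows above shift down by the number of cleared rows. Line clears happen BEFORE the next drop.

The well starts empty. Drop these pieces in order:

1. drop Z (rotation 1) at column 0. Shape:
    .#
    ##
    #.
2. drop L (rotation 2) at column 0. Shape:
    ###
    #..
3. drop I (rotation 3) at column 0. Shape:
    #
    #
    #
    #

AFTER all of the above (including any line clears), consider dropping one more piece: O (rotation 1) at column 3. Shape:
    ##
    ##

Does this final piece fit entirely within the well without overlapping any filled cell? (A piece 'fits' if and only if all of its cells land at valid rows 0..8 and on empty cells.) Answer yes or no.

Answer: yes

Derivation:
Drop 1: Z rot1 at col 0 lands with bottom-row=0; cleared 0 line(s) (total 0); column heights now [2 3 0 0 0], max=3
Drop 2: L rot2 at col 0 lands with bottom-row=2; cleared 0 line(s) (total 0); column heights now [4 4 4 0 0], max=4
Drop 3: I rot3 at col 0 lands with bottom-row=4; cleared 0 line(s) (total 0); column heights now [8 4 4 0 0], max=8
Test piece O rot1 at col 3 (width 2): heights before test = [8 4 4 0 0]; fits = True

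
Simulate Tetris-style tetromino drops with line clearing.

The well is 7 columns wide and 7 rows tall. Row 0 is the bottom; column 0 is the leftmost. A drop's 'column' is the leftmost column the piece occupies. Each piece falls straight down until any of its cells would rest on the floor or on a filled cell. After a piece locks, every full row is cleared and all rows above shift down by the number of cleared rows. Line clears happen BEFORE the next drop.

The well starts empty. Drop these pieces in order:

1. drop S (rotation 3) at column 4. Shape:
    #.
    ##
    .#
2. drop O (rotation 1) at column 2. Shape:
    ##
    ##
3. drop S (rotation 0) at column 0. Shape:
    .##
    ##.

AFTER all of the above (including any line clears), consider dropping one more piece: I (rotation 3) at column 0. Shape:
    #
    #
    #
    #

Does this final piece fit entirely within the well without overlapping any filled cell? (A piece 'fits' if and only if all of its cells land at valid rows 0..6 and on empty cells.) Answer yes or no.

Answer: yes

Derivation:
Drop 1: S rot3 at col 4 lands with bottom-row=0; cleared 0 line(s) (total 0); column heights now [0 0 0 0 3 2 0], max=3
Drop 2: O rot1 at col 2 lands with bottom-row=0; cleared 0 line(s) (total 0); column heights now [0 0 2 2 3 2 0], max=3
Drop 3: S rot0 at col 0 lands with bottom-row=1; cleared 0 line(s) (total 0); column heights now [2 3 3 2 3 2 0], max=3
Test piece I rot3 at col 0 (width 1): heights before test = [2 3 3 2 3 2 0]; fits = True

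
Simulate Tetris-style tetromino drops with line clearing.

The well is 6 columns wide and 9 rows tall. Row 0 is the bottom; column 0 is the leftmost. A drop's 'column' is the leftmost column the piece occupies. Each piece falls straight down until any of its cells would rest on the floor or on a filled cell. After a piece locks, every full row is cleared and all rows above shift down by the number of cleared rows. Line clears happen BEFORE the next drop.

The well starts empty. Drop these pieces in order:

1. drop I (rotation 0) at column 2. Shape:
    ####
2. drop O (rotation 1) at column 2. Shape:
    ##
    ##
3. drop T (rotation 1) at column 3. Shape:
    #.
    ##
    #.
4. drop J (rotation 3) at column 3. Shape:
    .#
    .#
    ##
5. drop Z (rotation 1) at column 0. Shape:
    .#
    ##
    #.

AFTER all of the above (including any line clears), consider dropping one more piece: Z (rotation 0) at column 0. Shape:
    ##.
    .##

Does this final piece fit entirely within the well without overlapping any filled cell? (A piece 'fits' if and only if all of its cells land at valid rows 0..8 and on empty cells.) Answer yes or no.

Drop 1: I rot0 at col 2 lands with bottom-row=0; cleared 0 line(s) (total 0); column heights now [0 0 1 1 1 1], max=1
Drop 2: O rot1 at col 2 lands with bottom-row=1; cleared 0 line(s) (total 0); column heights now [0 0 3 3 1 1], max=3
Drop 3: T rot1 at col 3 lands with bottom-row=3; cleared 0 line(s) (total 0); column heights now [0 0 3 6 5 1], max=6
Drop 4: J rot3 at col 3 lands with bottom-row=6; cleared 0 line(s) (total 0); column heights now [0 0 3 7 9 1], max=9
Drop 5: Z rot1 at col 0 lands with bottom-row=0; cleared 0 line(s) (total 0); column heights now [2 3 3 7 9 1], max=9
Test piece Z rot0 at col 0 (width 3): heights before test = [2 3 3 7 9 1]; fits = True

Answer: yes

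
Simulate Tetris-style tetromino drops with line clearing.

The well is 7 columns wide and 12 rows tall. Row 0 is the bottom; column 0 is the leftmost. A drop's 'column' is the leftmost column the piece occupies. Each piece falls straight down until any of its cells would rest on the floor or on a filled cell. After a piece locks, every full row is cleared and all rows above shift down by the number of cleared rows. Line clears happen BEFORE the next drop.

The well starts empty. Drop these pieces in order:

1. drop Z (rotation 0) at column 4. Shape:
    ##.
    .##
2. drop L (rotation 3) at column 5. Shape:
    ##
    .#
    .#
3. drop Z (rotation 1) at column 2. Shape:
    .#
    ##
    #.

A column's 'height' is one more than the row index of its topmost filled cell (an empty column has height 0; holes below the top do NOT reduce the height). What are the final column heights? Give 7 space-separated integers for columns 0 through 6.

Drop 1: Z rot0 at col 4 lands with bottom-row=0; cleared 0 line(s) (total 0); column heights now [0 0 0 0 2 2 1], max=2
Drop 2: L rot3 at col 5 lands with bottom-row=1; cleared 0 line(s) (total 0); column heights now [0 0 0 0 2 4 4], max=4
Drop 3: Z rot1 at col 2 lands with bottom-row=0; cleared 0 line(s) (total 0); column heights now [0 0 2 3 2 4 4], max=4

Answer: 0 0 2 3 2 4 4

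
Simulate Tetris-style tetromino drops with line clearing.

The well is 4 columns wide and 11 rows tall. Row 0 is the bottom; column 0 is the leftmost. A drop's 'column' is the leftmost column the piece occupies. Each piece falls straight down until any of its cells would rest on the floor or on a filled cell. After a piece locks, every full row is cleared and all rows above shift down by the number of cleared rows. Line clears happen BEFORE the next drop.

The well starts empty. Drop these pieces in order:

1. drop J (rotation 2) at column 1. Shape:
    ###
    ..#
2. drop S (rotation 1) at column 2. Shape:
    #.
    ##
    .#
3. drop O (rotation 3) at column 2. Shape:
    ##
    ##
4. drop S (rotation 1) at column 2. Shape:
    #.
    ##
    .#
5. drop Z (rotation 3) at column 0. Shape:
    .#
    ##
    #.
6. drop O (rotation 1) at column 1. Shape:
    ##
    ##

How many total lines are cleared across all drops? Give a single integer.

Drop 1: J rot2 at col 1 lands with bottom-row=0; cleared 0 line(s) (total 0); column heights now [0 2 2 2], max=2
Drop 2: S rot1 at col 2 lands with bottom-row=2; cleared 0 line(s) (total 0); column heights now [0 2 5 4], max=5
Drop 3: O rot3 at col 2 lands with bottom-row=5; cleared 0 line(s) (total 0); column heights now [0 2 7 7], max=7
Drop 4: S rot1 at col 2 lands with bottom-row=7; cleared 0 line(s) (total 0); column heights now [0 2 10 9], max=10
Drop 5: Z rot3 at col 0 lands with bottom-row=1; cleared 1 line(s) (total 1); column heights now [2 3 9 8], max=9
Drop 6: O rot1 at col 1 lands with bottom-row=9; cleared 0 line(s) (total 1); column heights now [2 11 11 8], max=11

Answer: 1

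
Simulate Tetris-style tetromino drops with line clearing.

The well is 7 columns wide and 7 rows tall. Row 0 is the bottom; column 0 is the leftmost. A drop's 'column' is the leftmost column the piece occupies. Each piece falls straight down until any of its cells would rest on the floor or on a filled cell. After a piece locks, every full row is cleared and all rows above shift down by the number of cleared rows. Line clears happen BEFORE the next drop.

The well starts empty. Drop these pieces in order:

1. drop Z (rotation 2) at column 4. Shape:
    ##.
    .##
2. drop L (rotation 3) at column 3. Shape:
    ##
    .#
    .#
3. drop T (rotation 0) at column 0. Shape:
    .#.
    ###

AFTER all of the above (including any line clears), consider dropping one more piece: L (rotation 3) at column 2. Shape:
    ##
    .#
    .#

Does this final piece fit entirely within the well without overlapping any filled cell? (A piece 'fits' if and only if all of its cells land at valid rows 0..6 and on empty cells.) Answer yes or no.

Drop 1: Z rot2 at col 4 lands with bottom-row=0; cleared 0 line(s) (total 0); column heights now [0 0 0 0 2 2 1], max=2
Drop 2: L rot3 at col 3 lands with bottom-row=2; cleared 0 line(s) (total 0); column heights now [0 0 0 5 5 2 1], max=5
Drop 3: T rot0 at col 0 lands with bottom-row=0; cleared 0 line(s) (total 0); column heights now [1 2 1 5 5 2 1], max=5
Test piece L rot3 at col 2 (width 2): heights before test = [1 2 1 5 5 2 1]; fits = False

Answer: no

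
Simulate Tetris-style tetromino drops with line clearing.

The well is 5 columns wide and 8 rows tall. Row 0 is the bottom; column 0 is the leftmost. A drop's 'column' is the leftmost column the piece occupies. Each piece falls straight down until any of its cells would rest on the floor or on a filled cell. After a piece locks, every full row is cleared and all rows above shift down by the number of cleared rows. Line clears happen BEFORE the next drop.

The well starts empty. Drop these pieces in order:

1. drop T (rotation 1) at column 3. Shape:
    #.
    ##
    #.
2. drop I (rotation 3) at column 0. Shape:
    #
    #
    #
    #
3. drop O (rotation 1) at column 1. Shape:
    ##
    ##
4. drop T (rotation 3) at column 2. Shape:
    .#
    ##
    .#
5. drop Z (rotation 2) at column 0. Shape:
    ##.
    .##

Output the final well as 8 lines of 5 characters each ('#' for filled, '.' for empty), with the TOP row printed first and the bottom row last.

Answer: .....
.....
##...
.###.
..##.
#..#.
#..#.
####.

Derivation:
Drop 1: T rot1 at col 3 lands with bottom-row=0; cleared 0 line(s) (total 0); column heights now [0 0 0 3 2], max=3
Drop 2: I rot3 at col 0 lands with bottom-row=0; cleared 0 line(s) (total 0); column heights now [4 0 0 3 2], max=4
Drop 3: O rot1 at col 1 lands with bottom-row=0; cleared 1 line(s) (total 1); column heights now [3 1 1 2 0], max=3
Drop 4: T rot3 at col 2 lands with bottom-row=2; cleared 0 line(s) (total 1); column heights now [3 1 4 5 0], max=5
Drop 5: Z rot2 at col 0 lands with bottom-row=4; cleared 0 line(s) (total 1); column heights now [6 6 5 5 0], max=6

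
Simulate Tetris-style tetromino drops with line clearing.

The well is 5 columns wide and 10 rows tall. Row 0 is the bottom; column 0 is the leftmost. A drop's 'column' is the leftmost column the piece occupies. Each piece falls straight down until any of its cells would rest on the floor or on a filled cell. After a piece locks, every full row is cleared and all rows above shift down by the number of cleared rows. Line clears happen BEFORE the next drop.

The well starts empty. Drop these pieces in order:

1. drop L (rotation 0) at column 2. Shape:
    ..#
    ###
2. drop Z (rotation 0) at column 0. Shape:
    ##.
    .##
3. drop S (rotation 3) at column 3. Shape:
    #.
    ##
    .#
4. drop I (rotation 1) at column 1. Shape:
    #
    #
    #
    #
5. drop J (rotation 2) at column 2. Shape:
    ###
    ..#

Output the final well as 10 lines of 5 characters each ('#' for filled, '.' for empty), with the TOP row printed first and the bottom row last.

Drop 1: L rot0 at col 2 lands with bottom-row=0; cleared 0 line(s) (total 0); column heights now [0 0 1 1 2], max=2
Drop 2: Z rot0 at col 0 lands with bottom-row=1; cleared 0 line(s) (total 0); column heights now [3 3 2 1 2], max=3
Drop 3: S rot3 at col 3 lands with bottom-row=2; cleared 0 line(s) (total 0); column heights now [3 3 2 5 4], max=5
Drop 4: I rot1 at col 1 lands with bottom-row=3; cleared 0 line(s) (total 0); column heights now [3 7 2 5 4], max=7
Drop 5: J rot2 at col 2 lands with bottom-row=4; cleared 0 line(s) (total 0); column heights now [3 7 6 6 6], max=7

Answer: .....
.....
.....
.#...
.####
.#.##
.#.##
##..#
.##.#
..###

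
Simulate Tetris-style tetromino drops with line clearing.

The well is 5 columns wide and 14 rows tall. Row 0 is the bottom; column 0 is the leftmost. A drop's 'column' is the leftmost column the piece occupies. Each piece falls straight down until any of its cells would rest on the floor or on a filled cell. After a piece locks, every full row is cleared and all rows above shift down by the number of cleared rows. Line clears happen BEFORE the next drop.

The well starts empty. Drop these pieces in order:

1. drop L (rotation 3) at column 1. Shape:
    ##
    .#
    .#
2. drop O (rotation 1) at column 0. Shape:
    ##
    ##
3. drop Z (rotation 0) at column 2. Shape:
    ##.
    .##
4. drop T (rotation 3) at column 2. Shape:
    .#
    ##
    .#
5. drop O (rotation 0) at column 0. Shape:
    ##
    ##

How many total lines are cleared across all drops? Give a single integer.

Answer: 0

Derivation:
Drop 1: L rot3 at col 1 lands with bottom-row=0; cleared 0 line(s) (total 0); column heights now [0 3 3 0 0], max=3
Drop 2: O rot1 at col 0 lands with bottom-row=3; cleared 0 line(s) (total 0); column heights now [5 5 3 0 0], max=5
Drop 3: Z rot0 at col 2 lands with bottom-row=2; cleared 0 line(s) (total 0); column heights now [5 5 4 4 3], max=5
Drop 4: T rot3 at col 2 lands with bottom-row=4; cleared 0 line(s) (total 0); column heights now [5 5 6 7 3], max=7
Drop 5: O rot0 at col 0 lands with bottom-row=5; cleared 0 line(s) (total 0); column heights now [7 7 6 7 3], max=7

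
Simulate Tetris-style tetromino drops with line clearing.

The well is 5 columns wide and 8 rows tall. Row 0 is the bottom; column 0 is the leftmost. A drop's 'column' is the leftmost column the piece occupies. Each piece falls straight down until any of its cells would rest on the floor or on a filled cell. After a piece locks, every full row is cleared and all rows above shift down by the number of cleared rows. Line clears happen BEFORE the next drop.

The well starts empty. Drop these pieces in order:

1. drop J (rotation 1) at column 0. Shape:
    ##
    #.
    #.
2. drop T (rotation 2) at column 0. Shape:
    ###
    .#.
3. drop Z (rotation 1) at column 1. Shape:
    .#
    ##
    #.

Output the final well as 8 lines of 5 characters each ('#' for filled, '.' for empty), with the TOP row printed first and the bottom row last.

Drop 1: J rot1 at col 0 lands with bottom-row=0; cleared 0 line(s) (total 0); column heights now [3 3 0 0 0], max=3
Drop 2: T rot2 at col 0 lands with bottom-row=3; cleared 0 line(s) (total 0); column heights now [5 5 5 0 0], max=5
Drop 3: Z rot1 at col 1 lands with bottom-row=5; cleared 0 line(s) (total 0); column heights now [5 7 8 0 0], max=8

Answer: ..#..
.##..
.#...
###..
.#...
##...
#....
#....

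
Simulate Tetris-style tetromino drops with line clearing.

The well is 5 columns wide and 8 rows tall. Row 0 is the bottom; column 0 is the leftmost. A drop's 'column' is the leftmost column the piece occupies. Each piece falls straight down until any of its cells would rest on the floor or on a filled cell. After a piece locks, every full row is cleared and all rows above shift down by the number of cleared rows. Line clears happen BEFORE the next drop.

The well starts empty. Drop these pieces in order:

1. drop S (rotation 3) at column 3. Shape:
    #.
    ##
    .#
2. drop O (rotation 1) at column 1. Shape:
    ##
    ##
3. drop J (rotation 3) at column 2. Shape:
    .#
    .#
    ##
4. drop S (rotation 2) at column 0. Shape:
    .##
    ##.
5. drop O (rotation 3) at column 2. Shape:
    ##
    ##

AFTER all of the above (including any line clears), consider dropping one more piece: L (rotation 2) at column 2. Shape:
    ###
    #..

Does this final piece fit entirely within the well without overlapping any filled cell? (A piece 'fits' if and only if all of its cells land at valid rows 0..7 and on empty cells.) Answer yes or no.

Answer: no

Derivation:
Drop 1: S rot3 at col 3 lands with bottom-row=0; cleared 0 line(s) (total 0); column heights now [0 0 0 3 2], max=3
Drop 2: O rot1 at col 1 lands with bottom-row=0; cleared 0 line(s) (total 0); column heights now [0 2 2 3 2], max=3
Drop 3: J rot3 at col 2 lands with bottom-row=3; cleared 0 line(s) (total 0); column heights now [0 2 4 6 2], max=6
Drop 4: S rot2 at col 0 lands with bottom-row=3; cleared 0 line(s) (total 0); column heights now [4 5 5 6 2], max=6
Drop 5: O rot3 at col 2 lands with bottom-row=6; cleared 0 line(s) (total 0); column heights now [4 5 8 8 2], max=8
Test piece L rot2 at col 2 (width 3): heights before test = [4 5 8 8 2]; fits = False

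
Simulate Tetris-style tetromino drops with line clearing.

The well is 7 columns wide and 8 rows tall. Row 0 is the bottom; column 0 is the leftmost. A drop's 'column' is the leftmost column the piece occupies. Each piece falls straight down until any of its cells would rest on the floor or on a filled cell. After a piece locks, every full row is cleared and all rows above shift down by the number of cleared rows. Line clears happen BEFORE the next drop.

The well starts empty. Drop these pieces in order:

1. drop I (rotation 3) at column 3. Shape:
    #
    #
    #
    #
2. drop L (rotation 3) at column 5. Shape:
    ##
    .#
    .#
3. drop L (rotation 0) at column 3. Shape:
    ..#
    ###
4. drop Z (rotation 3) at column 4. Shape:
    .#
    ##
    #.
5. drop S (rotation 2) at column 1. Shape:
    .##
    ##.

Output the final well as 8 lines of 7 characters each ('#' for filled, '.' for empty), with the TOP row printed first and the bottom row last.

Answer: .....#.
....##.
..####.
.#####.
...#...
...#.##
...#..#
...#..#

Derivation:
Drop 1: I rot3 at col 3 lands with bottom-row=0; cleared 0 line(s) (total 0); column heights now [0 0 0 4 0 0 0], max=4
Drop 2: L rot3 at col 5 lands with bottom-row=0; cleared 0 line(s) (total 0); column heights now [0 0 0 4 0 3 3], max=4
Drop 3: L rot0 at col 3 lands with bottom-row=4; cleared 0 line(s) (total 0); column heights now [0 0 0 5 5 6 3], max=6
Drop 4: Z rot3 at col 4 lands with bottom-row=5; cleared 0 line(s) (total 0); column heights now [0 0 0 5 7 8 3], max=8
Drop 5: S rot2 at col 1 lands with bottom-row=4; cleared 0 line(s) (total 0); column heights now [0 5 6 6 7 8 3], max=8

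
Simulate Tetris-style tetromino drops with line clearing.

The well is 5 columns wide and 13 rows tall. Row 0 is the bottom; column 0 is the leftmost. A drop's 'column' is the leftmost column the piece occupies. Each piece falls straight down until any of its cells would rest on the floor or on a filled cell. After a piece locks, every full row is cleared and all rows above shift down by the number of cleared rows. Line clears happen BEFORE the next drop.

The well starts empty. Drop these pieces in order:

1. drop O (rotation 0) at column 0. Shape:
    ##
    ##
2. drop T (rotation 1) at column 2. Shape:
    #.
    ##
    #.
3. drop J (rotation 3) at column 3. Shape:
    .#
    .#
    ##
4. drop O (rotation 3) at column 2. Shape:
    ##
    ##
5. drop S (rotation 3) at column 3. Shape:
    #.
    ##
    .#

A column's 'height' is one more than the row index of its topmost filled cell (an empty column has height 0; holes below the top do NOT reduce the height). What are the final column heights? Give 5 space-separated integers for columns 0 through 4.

Drop 1: O rot0 at col 0 lands with bottom-row=0; cleared 0 line(s) (total 0); column heights now [2 2 0 0 0], max=2
Drop 2: T rot1 at col 2 lands with bottom-row=0; cleared 0 line(s) (total 0); column heights now [2 2 3 2 0], max=3
Drop 3: J rot3 at col 3 lands with bottom-row=2; cleared 0 line(s) (total 0); column heights now [2 2 3 3 5], max=5
Drop 4: O rot3 at col 2 lands with bottom-row=3; cleared 0 line(s) (total 0); column heights now [2 2 5 5 5], max=5
Drop 5: S rot3 at col 3 lands with bottom-row=5; cleared 0 line(s) (total 0); column heights now [2 2 5 8 7], max=8

Answer: 2 2 5 8 7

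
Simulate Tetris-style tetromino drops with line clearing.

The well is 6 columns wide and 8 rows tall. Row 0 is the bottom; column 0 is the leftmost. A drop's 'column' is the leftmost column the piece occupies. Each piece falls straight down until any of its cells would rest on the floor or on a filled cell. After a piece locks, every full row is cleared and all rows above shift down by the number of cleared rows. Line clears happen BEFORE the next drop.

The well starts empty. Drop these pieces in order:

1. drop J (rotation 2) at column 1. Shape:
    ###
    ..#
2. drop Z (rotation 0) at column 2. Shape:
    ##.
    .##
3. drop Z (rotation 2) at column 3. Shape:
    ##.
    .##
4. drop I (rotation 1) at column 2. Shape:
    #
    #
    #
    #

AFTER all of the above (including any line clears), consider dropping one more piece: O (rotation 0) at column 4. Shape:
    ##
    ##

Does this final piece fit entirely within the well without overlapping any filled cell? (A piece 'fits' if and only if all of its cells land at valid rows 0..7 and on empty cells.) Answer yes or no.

Answer: yes

Derivation:
Drop 1: J rot2 at col 1 lands with bottom-row=0; cleared 0 line(s) (total 0); column heights now [0 2 2 2 0 0], max=2
Drop 2: Z rot0 at col 2 lands with bottom-row=2; cleared 0 line(s) (total 0); column heights now [0 2 4 4 3 0], max=4
Drop 3: Z rot2 at col 3 lands with bottom-row=3; cleared 0 line(s) (total 0); column heights now [0 2 4 5 5 4], max=5
Drop 4: I rot1 at col 2 lands with bottom-row=4; cleared 0 line(s) (total 0); column heights now [0 2 8 5 5 4], max=8
Test piece O rot0 at col 4 (width 2): heights before test = [0 2 8 5 5 4]; fits = True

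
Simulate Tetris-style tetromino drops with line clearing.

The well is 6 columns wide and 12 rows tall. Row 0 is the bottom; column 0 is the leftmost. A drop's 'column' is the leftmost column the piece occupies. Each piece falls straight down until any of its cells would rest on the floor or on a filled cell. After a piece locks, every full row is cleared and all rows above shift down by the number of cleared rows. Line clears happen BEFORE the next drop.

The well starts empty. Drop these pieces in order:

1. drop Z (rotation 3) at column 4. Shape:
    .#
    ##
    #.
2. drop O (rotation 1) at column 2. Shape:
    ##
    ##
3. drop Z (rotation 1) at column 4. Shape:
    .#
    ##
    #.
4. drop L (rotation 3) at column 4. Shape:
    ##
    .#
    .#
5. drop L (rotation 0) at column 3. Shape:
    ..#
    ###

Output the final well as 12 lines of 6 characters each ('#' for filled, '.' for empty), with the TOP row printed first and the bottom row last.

Drop 1: Z rot3 at col 4 lands with bottom-row=0; cleared 0 line(s) (total 0); column heights now [0 0 0 0 2 3], max=3
Drop 2: O rot1 at col 2 lands with bottom-row=0; cleared 0 line(s) (total 0); column heights now [0 0 2 2 2 3], max=3
Drop 3: Z rot1 at col 4 lands with bottom-row=2; cleared 0 line(s) (total 0); column heights now [0 0 2 2 4 5], max=5
Drop 4: L rot3 at col 4 lands with bottom-row=5; cleared 0 line(s) (total 0); column heights now [0 0 2 2 8 8], max=8
Drop 5: L rot0 at col 3 lands with bottom-row=8; cleared 0 line(s) (total 0); column heights now [0 0 2 9 9 10], max=10

Answer: ......
......
.....#
...###
....##
.....#
.....#
.....#
....##
....##
..####
..###.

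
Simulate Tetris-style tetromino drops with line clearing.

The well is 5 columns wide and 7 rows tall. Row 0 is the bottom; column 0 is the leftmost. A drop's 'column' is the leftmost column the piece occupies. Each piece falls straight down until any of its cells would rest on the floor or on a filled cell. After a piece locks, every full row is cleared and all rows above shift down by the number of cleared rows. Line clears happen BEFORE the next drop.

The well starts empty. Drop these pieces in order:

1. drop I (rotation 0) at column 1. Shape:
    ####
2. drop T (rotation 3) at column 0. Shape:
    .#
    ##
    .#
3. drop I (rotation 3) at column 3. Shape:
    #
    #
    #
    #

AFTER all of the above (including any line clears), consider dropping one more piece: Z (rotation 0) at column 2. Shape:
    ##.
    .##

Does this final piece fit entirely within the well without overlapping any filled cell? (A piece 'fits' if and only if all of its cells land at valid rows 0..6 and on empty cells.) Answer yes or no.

Answer: yes

Derivation:
Drop 1: I rot0 at col 1 lands with bottom-row=0; cleared 0 line(s) (total 0); column heights now [0 1 1 1 1], max=1
Drop 2: T rot3 at col 0 lands with bottom-row=1; cleared 0 line(s) (total 0); column heights now [3 4 1 1 1], max=4
Drop 3: I rot3 at col 3 lands with bottom-row=1; cleared 0 line(s) (total 0); column heights now [3 4 1 5 1], max=5
Test piece Z rot0 at col 2 (width 3): heights before test = [3 4 1 5 1]; fits = True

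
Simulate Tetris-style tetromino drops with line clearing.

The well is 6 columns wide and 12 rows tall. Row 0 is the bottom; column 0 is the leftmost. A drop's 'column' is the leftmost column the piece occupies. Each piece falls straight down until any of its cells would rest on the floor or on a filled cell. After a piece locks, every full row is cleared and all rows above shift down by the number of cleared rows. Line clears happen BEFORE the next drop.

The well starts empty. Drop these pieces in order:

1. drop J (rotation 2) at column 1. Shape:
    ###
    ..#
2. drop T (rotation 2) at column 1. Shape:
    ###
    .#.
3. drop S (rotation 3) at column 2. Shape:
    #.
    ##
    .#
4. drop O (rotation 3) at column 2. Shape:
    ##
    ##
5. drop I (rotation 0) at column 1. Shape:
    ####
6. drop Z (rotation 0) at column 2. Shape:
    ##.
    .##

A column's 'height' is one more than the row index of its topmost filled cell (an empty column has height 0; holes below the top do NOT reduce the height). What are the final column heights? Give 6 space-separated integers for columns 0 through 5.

Drop 1: J rot2 at col 1 lands with bottom-row=0; cleared 0 line(s) (total 0); column heights now [0 2 2 2 0 0], max=2
Drop 2: T rot2 at col 1 lands with bottom-row=2; cleared 0 line(s) (total 0); column heights now [0 4 4 4 0 0], max=4
Drop 3: S rot3 at col 2 lands with bottom-row=4; cleared 0 line(s) (total 0); column heights now [0 4 7 6 0 0], max=7
Drop 4: O rot3 at col 2 lands with bottom-row=7; cleared 0 line(s) (total 0); column heights now [0 4 9 9 0 0], max=9
Drop 5: I rot0 at col 1 lands with bottom-row=9; cleared 0 line(s) (total 0); column heights now [0 10 10 10 10 0], max=10
Drop 6: Z rot0 at col 2 lands with bottom-row=10; cleared 0 line(s) (total 0); column heights now [0 10 12 12 11 0], max=12

Answer: 0 10 12 12 11 0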